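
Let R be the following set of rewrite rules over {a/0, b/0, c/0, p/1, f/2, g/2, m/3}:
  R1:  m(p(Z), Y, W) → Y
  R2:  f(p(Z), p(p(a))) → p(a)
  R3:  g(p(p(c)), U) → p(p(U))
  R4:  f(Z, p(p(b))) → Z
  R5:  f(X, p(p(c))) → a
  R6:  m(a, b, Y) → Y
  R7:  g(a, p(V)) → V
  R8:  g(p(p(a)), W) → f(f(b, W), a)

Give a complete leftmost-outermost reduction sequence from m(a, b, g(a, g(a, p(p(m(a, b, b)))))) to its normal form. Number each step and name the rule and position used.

b

1. m(a, b, g(a, g(a, p(p(m(a, b, b))))))  →  g(a, g(a, p(p(m(a, b, b)))))   [R6 at ε]
2. g(a, g(a, p(p(m(a, b, b)))))  →  g(a, p(m(a, b, b)))   [R7 at 2]
3. g(a, p(m(a, b, b)))  →  m(a, b, b)   [R7 at ε]
4. m(a, b, b)  →  b   [R6 at ε]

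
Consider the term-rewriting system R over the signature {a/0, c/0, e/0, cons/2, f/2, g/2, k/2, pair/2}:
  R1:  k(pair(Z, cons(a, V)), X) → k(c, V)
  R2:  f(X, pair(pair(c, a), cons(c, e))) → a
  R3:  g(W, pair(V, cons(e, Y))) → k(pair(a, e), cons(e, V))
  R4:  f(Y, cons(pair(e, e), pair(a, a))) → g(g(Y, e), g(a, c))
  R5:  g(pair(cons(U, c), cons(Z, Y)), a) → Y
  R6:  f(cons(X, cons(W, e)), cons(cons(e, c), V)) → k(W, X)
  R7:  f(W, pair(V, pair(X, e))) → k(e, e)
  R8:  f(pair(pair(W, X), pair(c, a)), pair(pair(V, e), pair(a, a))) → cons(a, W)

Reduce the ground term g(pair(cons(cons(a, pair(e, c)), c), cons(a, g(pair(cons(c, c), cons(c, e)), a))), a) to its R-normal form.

e

1. g(pair(cons(cons(a, pair(e, c)), c), cons(a, g(pair(cons(c, c), cons(c, e)), a))), a)  →  g(pair(cons(c, c), cons(c, e)), a)   [R5 at ε]
2. g(pair(cons(c, c), cons(c, e)), a)  →  e   [R5 at ε]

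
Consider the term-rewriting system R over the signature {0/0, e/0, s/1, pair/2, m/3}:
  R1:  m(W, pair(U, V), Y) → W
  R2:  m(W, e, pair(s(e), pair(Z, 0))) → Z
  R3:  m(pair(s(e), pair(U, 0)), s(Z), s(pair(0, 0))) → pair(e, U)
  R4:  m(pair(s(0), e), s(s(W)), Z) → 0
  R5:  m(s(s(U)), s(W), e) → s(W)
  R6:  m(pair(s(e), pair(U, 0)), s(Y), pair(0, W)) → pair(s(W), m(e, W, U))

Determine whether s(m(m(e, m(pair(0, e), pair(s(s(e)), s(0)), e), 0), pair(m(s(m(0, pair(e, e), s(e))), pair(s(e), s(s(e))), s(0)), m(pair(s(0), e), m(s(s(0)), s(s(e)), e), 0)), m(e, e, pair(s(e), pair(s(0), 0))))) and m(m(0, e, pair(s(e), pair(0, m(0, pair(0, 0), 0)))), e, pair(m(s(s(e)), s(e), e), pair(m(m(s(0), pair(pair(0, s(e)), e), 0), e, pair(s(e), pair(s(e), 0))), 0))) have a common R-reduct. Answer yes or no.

yes — NF(t₁) = s(e), NF(t₂) = s(e)

Reduce t₁ = s(m(m(e, m(pair(0, e), pair(s(s(e)), s(0)), e), 0), pair(m(s(m(0, pair(e, e), s(e))), pair(s(e), s(s(e))), s(0)), m(pair(s(0), e), m(s(s(0)), s(s(e)), e), 0)), m(e, e, pair(s(e), pair(s(0), 0))))):
1. s(m(m(e, m(pair(0, e), pair(s(s(e)), s(0)), e), 0), pair(m(s(m(0, pair(e, e), s(e))), pair(s(e), s(s(e))), s(0)), m(pair(s(0), e), m(s(s(0)), s(s(e)), e), 0)), m(e, e, pair(s(e), pair(s(0), 0)))))  →  s(m(e, m(pair(0, e), pair(s(s(e)), s(0)), e), 0))   [R1 at 1]
2. s(m(e, m(pair(0, e), pair(s(s(e)), s(0)), e), 0))  →  s(m(e, pair(0, e), 0))   [R1 at 1.2]
3. s(m(e, pair(0, e), 0))  →  s(e)   [R1 at 1]

Reduce t₂ = m(m(0, e, pair(s(e), pair(0, m(0, pair(0, 0), 0)))), e, pair(m(s(s(e)), s(e), e), pair(m(m(s(0), pair(pair(0, s(e)), e), 0), e, pair(s(e), pair(s(e), 0))), 0))):
1. m(m(0, e, pair(s(e), pair(0, m(0, pair(0, 0), 0)))), e, pair(m(s(s(e)), s(e), e), pair(m(m(s(0), pair(pair(0, s(e)), e), 0), e, pair(s(e), pair(s(e), 0))), 0)))  →  m(m(0, e, pair(s(e), pair(0, 0))), e, pair(m(s(s(e)), s(e), e), pair(m(m(s(0), pair(pair(0, s(e)), e), 0), e, pair(s(e), pair(s(e), 0))), 0)))   [R1 at 1.3.2.2]
2. m(m(0, e, pair(s(e), pair(0, 0))), e, pair(m(s(s(e)), s(e), e), pair(m(m(s(0), pair(pair(0, s(e)), e), 0), e, pair(s(e), pair(s(e), 0))), 0)))  →  m(0, e, pair(m(s(s(e)), s(e), e), pair(m(m(s(0), pair(pair(0, s(e)), e), 0), e, pair(s(e), pair(s(e), 0))), 0)))   [R2 at 1]
3. m(0, e, pair(m(s(s(e)), s(e), e), pair(m(m(s(0), pair(pair(0, s(e)), e), 0), e, pair(s(e), pair(s(e), 0))), 0)))  →  m(0, e, pair(s(e), pair(m(m(s(0), pair(pair(0, s(e)), e), 0), e, pair(s(e), pair(s(e), 0))), 0)))   [R5 at 3.1]
4. m(0, e, pair(s(e), pair(m(m(s(0), pair(pair(0, s(e)), e), 0), e, pair(s(e), pair(s(e), 0))), 0)))  →  m(m(s(0), pair(pair(0, s(e)), e), 0), e, pair(s(e), pair(s(e), 0)))   [R2 at ε]
5. m(m(s(0), pair(pair(0, s(e)), e), 0), e, pair(s(e), pair(s(e), 0)))  →  s(e)   [R2 at ε]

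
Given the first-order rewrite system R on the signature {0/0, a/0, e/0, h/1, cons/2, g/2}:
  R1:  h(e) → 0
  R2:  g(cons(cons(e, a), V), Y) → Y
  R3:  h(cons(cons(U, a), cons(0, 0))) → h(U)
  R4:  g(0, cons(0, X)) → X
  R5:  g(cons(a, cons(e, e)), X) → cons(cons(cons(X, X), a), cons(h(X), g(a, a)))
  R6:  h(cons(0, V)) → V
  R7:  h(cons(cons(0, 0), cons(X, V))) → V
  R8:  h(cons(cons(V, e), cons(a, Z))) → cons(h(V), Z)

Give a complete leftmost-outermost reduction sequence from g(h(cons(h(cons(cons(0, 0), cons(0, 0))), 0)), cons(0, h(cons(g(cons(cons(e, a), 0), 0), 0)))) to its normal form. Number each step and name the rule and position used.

0

1. g(h(cons(h(cons(cons(0, 0), cons(0, 0))), 0)), cons(0, h(cons(g(cons(cons(e, a), 0), 0), 0))))  →  g(h(cons(0, 0)), cons(0, h(cons(g(cons(cons(e, a), 0), 0), 0))))   [R7 at 1.1.1]
2. g(h(cons(0, 0)), cons(0, h(cons(g(cons(cons(e, a), 0), 0), 0))))  →  g(0, cons(0, h(cons(g(cons(cons(e, a), 0), 0), 0))))   [R6 at 1]
3. g(0, cons(0, h(cons(g(cons(cons(e, a), 0), 0), 0))))  →  h(cons(g(cons(cons(e, a), 0), 0), 0))   [R4 at ε]
4. h(cons(g(cons(cons(e, a), 0), 0), 0))  →  h(cons(0, 0))   [R2 at 1.1]
5. h(cons(0, 0))  →  0   [R6 at ε]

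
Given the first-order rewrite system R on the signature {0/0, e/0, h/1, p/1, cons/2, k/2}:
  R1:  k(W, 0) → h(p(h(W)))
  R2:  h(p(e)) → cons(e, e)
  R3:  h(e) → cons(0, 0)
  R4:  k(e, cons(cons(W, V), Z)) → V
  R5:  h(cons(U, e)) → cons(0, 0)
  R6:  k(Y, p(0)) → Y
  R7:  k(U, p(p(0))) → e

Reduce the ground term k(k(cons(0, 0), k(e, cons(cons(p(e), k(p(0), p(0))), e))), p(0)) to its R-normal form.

1. k(k(cons(0, 0), k(e, cons(cons(p(e), k(p(0), p(0))), e))), p(0))  →  k(cons(0, 0), k(e, cons(cons(p(e), k(p(0), p(0))), e)))   [R6 at ε]
2. k(cons(0, 0), k(e, cons(cons(p(e), k(p(0), p(0))), e)))  →  k(cons(0, 0), k(p(0), p(0)))   [R4 at 2]
3. k(cons(0, 0), k(p(0), p(0)))  →  k(cons(0, 0), p(0))   [R6 at 2]
4. k(cons(0, 0), p(0))  →  cons(0, 0)   [R6 at ε]

cons(0, 0)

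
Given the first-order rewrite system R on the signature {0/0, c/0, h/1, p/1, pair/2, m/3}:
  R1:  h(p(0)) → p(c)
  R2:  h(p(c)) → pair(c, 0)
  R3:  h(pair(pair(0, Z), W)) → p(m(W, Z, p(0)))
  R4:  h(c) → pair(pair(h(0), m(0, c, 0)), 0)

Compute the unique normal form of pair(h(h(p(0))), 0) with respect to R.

pair(pair(c, 0), 0)

1. pair(h(h(p(0))), 0)  →  pair(h(p(c)), 0)   [R1 at 1.1]
2. pair(h(p(c)), 0)  →  pair(pair(c, 0), 0)   [R2 at 1]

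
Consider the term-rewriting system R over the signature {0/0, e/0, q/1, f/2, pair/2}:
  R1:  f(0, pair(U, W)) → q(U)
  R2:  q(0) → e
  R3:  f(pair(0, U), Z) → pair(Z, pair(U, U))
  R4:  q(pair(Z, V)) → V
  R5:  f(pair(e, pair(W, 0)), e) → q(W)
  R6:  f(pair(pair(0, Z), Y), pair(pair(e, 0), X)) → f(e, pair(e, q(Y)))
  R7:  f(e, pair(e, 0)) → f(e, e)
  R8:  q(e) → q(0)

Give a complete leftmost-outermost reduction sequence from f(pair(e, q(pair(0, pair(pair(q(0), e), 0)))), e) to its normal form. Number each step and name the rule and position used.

1. f(pair(e, q(pair(0, pair(pair(q(0), e), 0)))), e)  →  f(pair(e, pair(pair(q(0), e), 0)), e)   [R4 at 1.2]
2. f(pair(e, pair(pair(q(0), e), 0)), e)  →  q(pair(q(0), e))   [R5 at ε]
3. q(pair(q(0), e))  →  e   [R4 at ε]

e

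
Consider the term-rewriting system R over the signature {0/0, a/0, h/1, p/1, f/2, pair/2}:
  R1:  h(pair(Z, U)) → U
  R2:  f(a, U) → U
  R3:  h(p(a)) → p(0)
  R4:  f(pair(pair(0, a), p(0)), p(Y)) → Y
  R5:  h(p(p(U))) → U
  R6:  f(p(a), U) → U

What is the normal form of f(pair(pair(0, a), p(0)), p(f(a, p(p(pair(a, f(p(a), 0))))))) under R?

1. f(pair(pair(0, a), p(0)), p(f(a, p(p(pair(a, f(p(a), 0)))))))  →  f(a, p(p(pair(a, f(p(a), 0)))))   [R4 at ε]
2. f(a, p(p(pair(a, f(p(a), 0)))))  →  p(p(pair(a, f(p(a), 0))))   [R2 at ε]
3. p(p(pair(a, f(p(a), 0))))  →  p(p(pair(a, 0)))   [R6 at 1.1.2]

p(p(pair(a, 0)))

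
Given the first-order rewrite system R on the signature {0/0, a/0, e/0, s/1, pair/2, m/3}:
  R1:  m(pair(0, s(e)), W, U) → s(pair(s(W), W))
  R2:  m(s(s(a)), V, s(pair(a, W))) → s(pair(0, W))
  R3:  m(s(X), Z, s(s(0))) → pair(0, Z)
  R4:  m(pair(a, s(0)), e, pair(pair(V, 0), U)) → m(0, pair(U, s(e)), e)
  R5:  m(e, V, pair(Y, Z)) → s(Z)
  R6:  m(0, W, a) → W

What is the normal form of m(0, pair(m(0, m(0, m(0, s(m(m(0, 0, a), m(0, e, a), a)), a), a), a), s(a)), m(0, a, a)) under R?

pair(s(e), s(a))

1. m(0, pair(m(0, m(0, m(0, s(m(m(0, 0, a), m(0, e, a), a)), a), a), a), s(a)), m(0, a, a))  →  m(0, pair(m(0, m(0, s(m(m(0, 0, a), m(0, e, a), a)), a), a), s(a)), m(0, a, a))   [R6 at 2.1]
2. m(0, pair(m(0, m(0, s(m(m(0, 0, a), m(0, e, a), a)), a), a), s(a)), m(0, a, a))  →  m(0, pair(m(0, s(m(m(0, 0, a), m(0, e, a), a)), a), s(a)), m(0, a, a))   [R6 at 2.1]
3. m(0, pair(m(0, s(m(m(0, 0, a), m(0, e, a), a)), a), s(a)), m(0, a, a))  →  m(0, pair(s(m(m(0, 0, a), m(0, e, a), a)), s(a)), m(0, a, a))   [R6 at 2.1]
4. m(0, pair(s(m(m(0, 0, a), m(0, e, a), a)), s(a)), m(0, a, a))  →  m(0, pair(s(m(0, m(0, e, a), a)), s(a)), m(0, a, a))   [R6 at 2.1.1.1]
5. m(0, pair(s(m(0, m(0, e, a), a)), s(a)), m(0, a, a))  →  m(0, pair(s(m(0, e, a)), s(a)), m(0, a, a))   [R6 at 2.1.1]
6. m(0, pair(s(m(0, e, a)), s(a)), m(0, a, a))  →  m(0, pair(s(e), s(a)), m(0, a, a))   [R6 at 2.1.1]
7. m(0, pair(s(e), s(a)), m(0, a, a))  →  m(0, pair(s(e), s(a)), a)   [R6 at 3]
8. m(0, pair(s(e), s(a)), a)  →  pair(s(e), s(a))   [R6 at ε]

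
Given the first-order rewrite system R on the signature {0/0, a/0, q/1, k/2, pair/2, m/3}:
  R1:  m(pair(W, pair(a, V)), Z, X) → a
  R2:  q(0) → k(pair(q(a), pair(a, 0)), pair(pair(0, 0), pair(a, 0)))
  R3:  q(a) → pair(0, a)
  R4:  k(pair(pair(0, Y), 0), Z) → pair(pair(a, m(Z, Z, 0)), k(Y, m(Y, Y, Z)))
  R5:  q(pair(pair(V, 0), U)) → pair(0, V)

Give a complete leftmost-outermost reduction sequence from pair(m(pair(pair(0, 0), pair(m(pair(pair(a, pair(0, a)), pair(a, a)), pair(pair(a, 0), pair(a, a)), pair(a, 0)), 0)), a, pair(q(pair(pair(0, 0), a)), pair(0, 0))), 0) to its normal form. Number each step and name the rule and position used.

1. pair(m(pair(pair(0, 0), pair(m(pair(pair(a, pair(0, a)), pair(a, a)), pair(pair(a, 0), pair(a, a)), pair(a, 0)), 0)), a, pair(q(pair(pair(0, 0), a)), pair(0, 0))), 0)  →  pair(m(pair(pair(0, 0), pair(a, 0)), a, pair(q(pair(pair(0, 0), a)), pair(0, 0))), 0)   [R1 at 1.1.2.1]
2. pair(m(pair(pair(0, 0), pair(a, 0)), a, pair(q(pair(pair(0, 0), a)), pair(0, 0))), 0)  →  pair(a, 0)   [R1 at 1]

pair(a, 0)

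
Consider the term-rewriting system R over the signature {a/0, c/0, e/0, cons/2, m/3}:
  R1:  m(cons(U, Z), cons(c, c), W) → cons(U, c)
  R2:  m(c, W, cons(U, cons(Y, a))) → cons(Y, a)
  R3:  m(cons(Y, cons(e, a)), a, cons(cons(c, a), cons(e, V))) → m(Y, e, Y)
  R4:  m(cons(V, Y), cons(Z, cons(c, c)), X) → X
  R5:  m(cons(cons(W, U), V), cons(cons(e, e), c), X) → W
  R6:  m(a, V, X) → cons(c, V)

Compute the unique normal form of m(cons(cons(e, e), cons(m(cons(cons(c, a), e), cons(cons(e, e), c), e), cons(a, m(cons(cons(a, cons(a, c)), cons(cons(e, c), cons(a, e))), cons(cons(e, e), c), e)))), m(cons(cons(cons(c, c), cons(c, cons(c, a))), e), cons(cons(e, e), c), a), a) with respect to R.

cons(cons(e, e), c)

1. m(cons(cons(e, e), cons(m(cons(cons(c, a), e), cons(cons(e, e), c), e), cons(a, m(cons(cons(a, cons(a, c)), cons(cons(e, c), cons(a, e))), cons(cons(e, e), c), e)))), m(cons(cons(cons(c, c), cons(c, cons(c, a))), e), cons(cons(e, e), c), a), a)  →  m(cons(cons(e, e), cons(c, cons(a, m(cons(cons(a, cons(a, c)), cons(cons(e, c), cons(a, e))), cons(cons(e, e), c), e)))), m(cons(cons(cons(c, c), cons(c, cons(c, a))), e), cons(cons(e, e), c), a), a)   [R5 at 1.2.1]
2. m(cons(cons(e, e), cons(c, cons(a, m(cons(cons(a, cons(a, c)), cons(cons(e, c), cons(a, e))), cons(cons(e, e), c), e)))), m(cons(cons(cons(c, c), cons(c, cons(c, a))), e), cons(cons(e, e), c), a), a)  →  m(cons(cons(e, e), cons(c, cons(a, a))), m(cons(cons(cons(c, c), cons(c, cons(c, a))), e), cons(cons(e, e), c), a), a)   [R5 at 1.2.2.2]
3. m(cons(cons(e, e), cons(c, cons(a, a))), m(cons(cons(cons(c, c), cons(c, cons(c, a))), e), cons(cons(e, e), c), a), a)  →  m(cons(cons(e, e), cons(c, cons(a, a))), cons(c, c), a)   [R5 at 2]
4. m(cons(cons(e, e), cons(c, cons(a, a))), cons(c, c), a)  →  cons(cons(e, e), c)   [R1 at ε]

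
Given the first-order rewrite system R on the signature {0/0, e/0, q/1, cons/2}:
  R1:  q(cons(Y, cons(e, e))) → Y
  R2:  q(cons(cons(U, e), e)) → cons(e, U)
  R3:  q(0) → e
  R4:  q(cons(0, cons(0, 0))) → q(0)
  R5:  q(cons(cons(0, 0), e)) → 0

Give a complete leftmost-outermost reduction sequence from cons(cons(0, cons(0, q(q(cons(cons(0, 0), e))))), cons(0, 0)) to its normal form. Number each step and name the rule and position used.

1. cons(cons(0, cons(0, q(q(cons(cons(0, 0), e))))), cons(0, 0))  →  cons(cons(0, cons(0, q(0))), cons(0, 0))   [R5 at 1.2.2.1]
2. cons(cons(0, cons(0, q(0))), cons(0, 0))  →  cons(cons(0, cons(0, e)), cons(0, 0))   [R3 at 1.2.2]

cons(cons(0, cons(0, e)), cons(0, 0))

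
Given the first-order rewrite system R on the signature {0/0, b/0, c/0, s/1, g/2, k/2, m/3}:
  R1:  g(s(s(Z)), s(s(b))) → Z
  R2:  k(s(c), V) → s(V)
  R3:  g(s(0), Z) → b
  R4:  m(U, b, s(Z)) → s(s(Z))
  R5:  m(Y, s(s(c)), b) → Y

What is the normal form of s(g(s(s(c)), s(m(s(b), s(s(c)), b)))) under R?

s(c)

1. s(g(s(s(c)), s(m(s(b), s(s(c)), b))))  →  s(g(s(s(c)), s(s(b))))   [R5 at 1.2.1]
2. s(g(s(s(c)), s(s(b))))  →  s(c)   [R1 at 1]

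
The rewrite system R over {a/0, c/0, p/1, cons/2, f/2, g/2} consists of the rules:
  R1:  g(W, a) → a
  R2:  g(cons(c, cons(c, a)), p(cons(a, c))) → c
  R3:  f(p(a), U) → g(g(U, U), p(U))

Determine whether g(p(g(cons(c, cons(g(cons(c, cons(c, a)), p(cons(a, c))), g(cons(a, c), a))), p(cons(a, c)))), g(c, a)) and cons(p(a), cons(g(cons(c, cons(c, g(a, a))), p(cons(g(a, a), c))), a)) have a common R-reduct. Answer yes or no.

Reduce t₁ = g(p(g(cons(c, cons(g(cons(c, cons(c, a)), p(cons(a, c))), g(cons(a, c), a))), p(cons(a, c)))), g(c, a)):
1. g(p(g(cons(c, cons(g(cons(c, cons(c, a)), p(cons(a, c))), g(cons(a, c), a))), p(cons(a, c)))), g(c, a))  →  g(p(g(cons(c, cons(c, g(cons(a, c), a))), p(cons(a, c)))), g(c, a))   [R2 at 1.1.1.2.1]
2. g(p(g(cons(c, cons(c, g(cons(a, c), a))), p(cons(a, c)))), g(c, a))  →  g(p(g(cons(c, cons(c, a)), p(cons(a, c)))), g(c, a))   [R1 at 1.1.1.2.2]
3. g(p(g(cons(c, cons(c, a)), p(cons(a, c)))), g(c, a))  →  g(p(c), g(c, a))   [R2 at 1.1]
4. g(p(c), g(c, a))  →  g(p(c), a)   [R1 at 2]
5. g(p(c), a)  →  a   [R1 at ε]

Reduce t₂ = cons(p(a), cons(g(cons(c, cons(c, g(a, a))), p(cons(g(a, a), c))), a)):
1. cons(p(a), cons(g(cons(c, cons(c, g(a, a))), p(cons(g(a, a), c))), a))  →  cons(p(a), cons(g(cons(c, cons(c, a)), p(cons(g(a, a), c))), a))   [R1 at 2.1.1.2.2]
2. cons(p(a), cons(g(cons(c, cons(c, a)), p(cons(g(a, a), c))), a))  →  cons(p(a), cons(g(cons(c, cons(c, a)), p(cons(a, c))), a))   [R1 at 2.1.2.1.1]
3. cons(p(a), cons(g(cons(c, cons(c, a)), p(cons(a, c))), a))  →  cons(p(a), cons(c, a))   [R2 at 2.1]

no — NF(t₁) = a, NF(t₂) = cons(p(a), cons(c, a))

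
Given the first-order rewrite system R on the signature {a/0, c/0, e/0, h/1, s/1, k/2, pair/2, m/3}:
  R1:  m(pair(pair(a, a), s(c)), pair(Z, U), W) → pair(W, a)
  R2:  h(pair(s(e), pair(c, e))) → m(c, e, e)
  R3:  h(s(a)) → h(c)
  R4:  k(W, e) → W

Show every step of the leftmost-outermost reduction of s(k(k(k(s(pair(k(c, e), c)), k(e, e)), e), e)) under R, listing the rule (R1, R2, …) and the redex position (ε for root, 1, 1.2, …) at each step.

1. s(k(k(k(s(pair(k(c, e), c)), k(e, e)), e), e))  →  s(k(k(s(pair(k(c, e), c)), k(e, e)), e))   [R4 at 1]
2. s(k(k(s(pair(k(c, e), c)), k(e, e)), e))  →  s(k(s(pair(k(c, e), c)), k(e, e)))   [R4 at 1]
3. s(k(s(pair(k(c, e), c)), k(e, e)))  →  s(k(s(pair(c, c)), k(e, e)))   [R4 at 1.1.1.1]
4. s(k(s(pair(c, c)), k(e, e)))  →  s(k(s(pair(c, c)), e))   [R4 at 1.2]
5. s(k(s(pair(c, c)), e))  →  s(s(pair(c, c)))   [R4 at 1]

s(s(pair(c, c)))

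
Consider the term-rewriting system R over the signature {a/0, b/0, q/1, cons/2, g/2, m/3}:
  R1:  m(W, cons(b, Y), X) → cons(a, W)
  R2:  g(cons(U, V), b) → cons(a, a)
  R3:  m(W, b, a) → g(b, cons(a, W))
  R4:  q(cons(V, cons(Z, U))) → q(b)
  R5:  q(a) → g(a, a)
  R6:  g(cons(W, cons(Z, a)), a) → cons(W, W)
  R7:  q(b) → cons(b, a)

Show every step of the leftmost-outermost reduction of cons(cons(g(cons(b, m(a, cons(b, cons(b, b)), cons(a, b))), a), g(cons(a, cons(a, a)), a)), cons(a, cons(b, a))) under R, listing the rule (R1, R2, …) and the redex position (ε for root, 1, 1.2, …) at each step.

1. cons(cons(g(cons(b, m(a, cons(b, cons(b, b)), cons(a, b))), a), g(cons(a, cons(a, a)), a)), cons(a, cons(b, a)))  →  cons(cons(g(cons(b, cons(a, a)), a), g(cons(a, cons(a, a)), a)), cons(a, cons(b, a)))   [R1 at 1.1.1.2]
2. cons(cons(g(cons(b, cons(a, a)), a), g(cons(a, cons(a, a)), a)), cons(a, cons(b, a)))  →  cons(cons(cons(b, b), g(cons(a, cons(a, a)), a)), cons(a, cons(b, a)))   [R6 at 1.1]
3. cons(cons(cons(b, b), g(cons(a, cons(a, a)), a)), cons(a, cons(b, a)))  →  cons(cons(cons(b, b), cons(a, a)), cons(a, cons(b, a)))   [R6 at 1.2]

cons(cons(cons(b, b), cons(a, a)), cons(a, cons(b, a)))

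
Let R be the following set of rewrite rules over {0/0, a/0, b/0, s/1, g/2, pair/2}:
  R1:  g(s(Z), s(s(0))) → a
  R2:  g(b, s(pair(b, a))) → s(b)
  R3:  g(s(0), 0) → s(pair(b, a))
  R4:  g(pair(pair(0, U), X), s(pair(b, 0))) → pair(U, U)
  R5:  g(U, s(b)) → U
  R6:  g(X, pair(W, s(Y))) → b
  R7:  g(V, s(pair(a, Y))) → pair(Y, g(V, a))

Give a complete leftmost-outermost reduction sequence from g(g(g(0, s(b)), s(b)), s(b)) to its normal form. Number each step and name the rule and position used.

0

1. g(g(g(0, s(b)), s(b)), s(b))  →  g(g(0, s(b)), s(b))   [R5 at ε]
2. g(g(0, s(b)), s(b))  →  g(0, s(b))   [R5 at ε]
3. g(0, s(b))  →  0   [R5 at ε]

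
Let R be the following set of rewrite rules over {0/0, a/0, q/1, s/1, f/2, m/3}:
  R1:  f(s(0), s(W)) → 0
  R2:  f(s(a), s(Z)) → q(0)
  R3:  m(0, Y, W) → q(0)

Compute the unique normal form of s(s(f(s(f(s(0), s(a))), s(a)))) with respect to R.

s(s(0))

1. s(s(f(s(f(s(0), s(a))), s(a))))  →  s(s(f(s(0), s(a))))   [R1 at 1.1.1.1]
2. s(s(f(s(0), s(a))))  →  s(s(0))   [R1 at 1.1]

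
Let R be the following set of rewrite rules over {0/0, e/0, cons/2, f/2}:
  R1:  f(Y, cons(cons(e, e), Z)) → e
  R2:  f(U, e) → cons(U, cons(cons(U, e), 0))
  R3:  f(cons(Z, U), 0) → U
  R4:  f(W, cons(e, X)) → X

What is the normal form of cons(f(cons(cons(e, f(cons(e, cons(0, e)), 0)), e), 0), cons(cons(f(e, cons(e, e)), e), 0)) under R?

1. cons(f(cons(cons(e, f(cons(e, cons(0, e)), 0)), e), 0), cons(cons(f(e, cons(e, e)), e), 0))  →  cons(e, cons(cons(f(e, cons(e, e)), e), 0))   [R3 at 1]
2. cons(e, cons(cons(f(e, cons(e, e)), e), 0))  →  cons(e, cons(cons(e, e), 0))   [R4 at 2.1.1]

cons(e, cons(cons(e, e), 0))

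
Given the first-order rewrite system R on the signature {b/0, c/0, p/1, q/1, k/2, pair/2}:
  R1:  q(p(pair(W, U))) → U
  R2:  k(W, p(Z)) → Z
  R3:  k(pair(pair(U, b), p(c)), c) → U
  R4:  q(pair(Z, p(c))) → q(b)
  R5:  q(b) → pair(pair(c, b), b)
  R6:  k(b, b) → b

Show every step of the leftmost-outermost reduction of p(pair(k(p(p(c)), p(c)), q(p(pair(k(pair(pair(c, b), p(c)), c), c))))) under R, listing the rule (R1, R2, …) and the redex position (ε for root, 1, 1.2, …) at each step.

1. p(pair(k(p(p(c)), p(c)), q(p(pair(k(pair(pair(c, b), p(c)), c), c)))))  →  p(pair(c, q(p(pair(k(pair(pair(c, b), p(c)), c), c)))))   [R2 at 1.1]
2. p(pair(c, q(p(pair(k(pair(pair(c, b), p(c)), c), c)))))  →  p(pair(c, c))   [R1 at 1.2]

p(pair(c, c))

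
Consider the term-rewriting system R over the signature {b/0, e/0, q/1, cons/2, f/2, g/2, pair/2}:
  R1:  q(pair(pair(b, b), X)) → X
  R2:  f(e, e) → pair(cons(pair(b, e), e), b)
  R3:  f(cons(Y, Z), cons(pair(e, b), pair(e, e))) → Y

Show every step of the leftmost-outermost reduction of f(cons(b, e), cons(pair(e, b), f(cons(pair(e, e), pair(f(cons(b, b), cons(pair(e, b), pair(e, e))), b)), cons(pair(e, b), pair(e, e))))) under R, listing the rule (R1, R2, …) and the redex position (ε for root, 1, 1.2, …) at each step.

1. f(cons(b, e), cons(pair(e, b), f(cons(pair(e, e), pair(f(cons(b, b), cons(pair(e, b), pair(e, e))), b)), cons(pair(e, b), pair(e, e)))))  →  f(cons(b, e), cons(pair(e, b), pair(e, e)))   [R3 at 2.2]
2. f(cons(b, e), cons(pair(e, b), pair(e, e)))  →  b   [R3 at ε]

b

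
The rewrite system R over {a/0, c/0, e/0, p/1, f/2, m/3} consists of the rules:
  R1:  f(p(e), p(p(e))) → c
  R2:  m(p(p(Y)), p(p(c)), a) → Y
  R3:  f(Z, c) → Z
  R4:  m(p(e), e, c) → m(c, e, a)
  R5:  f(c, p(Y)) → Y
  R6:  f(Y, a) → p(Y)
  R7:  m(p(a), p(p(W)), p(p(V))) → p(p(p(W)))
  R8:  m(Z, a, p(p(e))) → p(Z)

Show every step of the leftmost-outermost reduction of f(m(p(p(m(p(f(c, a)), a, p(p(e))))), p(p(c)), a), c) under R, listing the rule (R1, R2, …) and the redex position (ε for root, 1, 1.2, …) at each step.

p(p(p(c)))

1. f(m(p(p(m(p(f(c, a)), a, p(p(e))))), p(p(c)), a), c)  →  m(p(p(m(p(f(c, a)), a, p(p(e))))), p(p(c)), a)   [R3 at ε]
2. m(p(p(m(p(f(c, a)), a, p(p(e))))), p(p(c)), a)  →  m(p(f(c, a)), a, p(p(e)))   [R2 at ε]
3. m(p(f(c, a)), a, p(p(e)))  →  p(p(f(c, a)))   [R8 at ε]
4. p(p(f(c, a)))  →  p(p(p(c)))   [R6 at 1.1]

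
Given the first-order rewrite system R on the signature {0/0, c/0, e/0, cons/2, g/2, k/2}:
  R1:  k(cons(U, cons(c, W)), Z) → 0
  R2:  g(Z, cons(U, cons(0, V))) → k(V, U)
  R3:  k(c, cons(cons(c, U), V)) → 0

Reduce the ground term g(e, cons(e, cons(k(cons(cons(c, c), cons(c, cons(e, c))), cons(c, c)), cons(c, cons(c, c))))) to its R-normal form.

1. g(e, cons(e, cons(k(cons(cons(c, c), cons(c, cons(e, c))), cons(c, c)), cons(c, cons(c, c)))))  →  g(e, cons(e, cons(0, cons(c, cons(c, c)))))   [R1 at 2.2.1]
2. g(e, cons(e, cons(0, cons(c, cons(c, c)))))  →  k(cons(c, cons(c, c)), e)   [R2 at ε]
3. k(cons(c, cons(c, c)), e)  →  0   [R1 at ε]

0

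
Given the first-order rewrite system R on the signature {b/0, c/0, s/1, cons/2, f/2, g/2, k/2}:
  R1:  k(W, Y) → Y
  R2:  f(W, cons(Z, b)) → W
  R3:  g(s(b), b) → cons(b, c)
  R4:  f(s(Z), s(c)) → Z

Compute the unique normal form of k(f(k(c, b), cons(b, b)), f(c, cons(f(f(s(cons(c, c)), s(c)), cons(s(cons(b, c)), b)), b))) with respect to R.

1. k(f(k(c, b), cons(b, b)), f(c, cons(f(f(s(cons(c, c)), s(c)), cons(s(cons(b, c)), b)), b)))  →  f(c, cons(f(f(s(cons(c, c)), s(c)), cons(s(cons(b, c)), b)), b))   [R1 at ε]
2. f(c, cons(f(f(s(cons(c, c)), s(c)), cons(s(cons(b, c)), b)), b))  →  c   [R2 at ε]

c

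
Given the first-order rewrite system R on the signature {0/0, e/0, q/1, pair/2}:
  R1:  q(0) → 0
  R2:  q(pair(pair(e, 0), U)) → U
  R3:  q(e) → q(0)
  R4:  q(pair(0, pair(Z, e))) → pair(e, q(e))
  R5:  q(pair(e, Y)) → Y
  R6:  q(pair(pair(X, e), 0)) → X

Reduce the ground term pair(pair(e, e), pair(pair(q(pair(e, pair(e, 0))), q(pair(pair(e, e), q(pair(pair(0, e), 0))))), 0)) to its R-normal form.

1. pair(pair(e, e), pair(pair(q(pair(e, pair(e, 0))), q(pair(pair(e, e), q(pair(pair(0, e), 0))))), 0))  →  pair(pair(e, e), pair(pair(pair(e, 0), q(pair(pair(e, e), q(pair(pair(0, e), 0))))), 0))   [R5 at 2.1.1]
2. pair(pair(e, e), pair(pair(pair(e, 0), q(pair(pair(e, e), q(pair(pair(0, e), 0))))), 0))  →  pair(pair(e, e), pair(pair(pair(e, 0), q(pair(pair(e, e), 0))), 0))   [R6 at 2.1.2.1.2]
3. pair(pair(e, e), pair(pair(pair(e, 0), q(pair(pair(e, e), 0))), 0))  →  pair(pair(e, e), pair(pair(pair(e, 0), e), 0))   [R6 at 2.1.2]

pair(pair(e, e), pair(pair(pair(e, 0), e), 0))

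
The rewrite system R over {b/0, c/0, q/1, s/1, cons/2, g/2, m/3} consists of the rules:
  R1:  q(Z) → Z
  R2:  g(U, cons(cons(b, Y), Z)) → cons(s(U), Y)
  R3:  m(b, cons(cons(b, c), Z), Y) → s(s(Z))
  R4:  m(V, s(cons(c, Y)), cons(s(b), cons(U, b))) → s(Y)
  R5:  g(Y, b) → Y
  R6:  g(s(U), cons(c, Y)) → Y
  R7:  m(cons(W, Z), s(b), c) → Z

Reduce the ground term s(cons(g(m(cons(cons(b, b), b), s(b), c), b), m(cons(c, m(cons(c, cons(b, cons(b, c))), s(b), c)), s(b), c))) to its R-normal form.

1. s(cons(g(m(cons(cons(b, b), b), s(b), c), b), m(cons(c, m(cons(c, cons(b, cons(b, c))), s(b), c)), s(b), c)))  →  s(cons(m(cons(cons(b, b), b), s(b), c), m(cons(c, m(cons(c, cons(b, cons(b, c))), s(b), c)), s(b), c)))   [R5 at 1.1]
2. s(cons(m(cons(cons(b, b), b), s(b), c), m(cons(c, m(cons(c, cons(b, cons(b, c))), s(b), c)), s(b), c)))  →  s(cons(b, m(cons(c, m(cons(c, cons(b, cons(b, c))), s(b), c)), s(b), c)))   [R7 at 1.1]
3. s(cons(b, m(cons(c, m(cons(c, cons(b, cons(b, c))), s(b), c)), s(b), c)))  →  s(cons(b, m(cons(c, cons(b, cons(b, c))), s(b), c)))   [R7 at 1.2]
4. s(cons(b, m(cons(c, cons(b, cons(b, c))), s(b), c)))  →  s(cons(b, cons(b, cons(b, c))))   [R7 at 1.2]

s(cons(b, cons(b, cons(b, c))))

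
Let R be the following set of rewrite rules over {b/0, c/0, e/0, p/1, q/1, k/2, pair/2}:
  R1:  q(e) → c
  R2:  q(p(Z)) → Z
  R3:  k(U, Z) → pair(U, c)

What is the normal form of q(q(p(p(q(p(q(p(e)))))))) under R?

e

1. q(q(p(p(q(p(q(p(e))))))))  →  q(p(q(p(q(p(e))))))   [R2 at 1]
2. q(p(q(p(q(p(e))))))  →  q(p(q(p(e))))   [R2 at ε]
3. q(p(q(p(e))))  →  q(p(e))   [R2 at ε]
4. q(p(e))  →  e   [R2 at ε]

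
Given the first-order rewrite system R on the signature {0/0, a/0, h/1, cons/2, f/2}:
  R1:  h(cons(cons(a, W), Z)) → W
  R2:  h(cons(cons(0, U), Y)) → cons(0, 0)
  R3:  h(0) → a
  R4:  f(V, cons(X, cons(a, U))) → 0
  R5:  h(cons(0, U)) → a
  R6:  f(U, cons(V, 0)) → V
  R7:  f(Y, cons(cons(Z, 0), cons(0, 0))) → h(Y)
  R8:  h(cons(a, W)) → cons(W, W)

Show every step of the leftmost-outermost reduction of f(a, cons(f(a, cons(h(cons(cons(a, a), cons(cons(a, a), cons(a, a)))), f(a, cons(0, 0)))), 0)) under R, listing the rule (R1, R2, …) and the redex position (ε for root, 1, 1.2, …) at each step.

a

1. f(a, cons(f(a, cons(h(cons(cons(a, a), cons(cons(a, a), cons(a, a)))), f(a, cons(0, 0)))), 0))  →  f(a, cons(h(cons(cons(a, a), cons(cons(a, a), cons(a, a)))), f(a, cons(0, 0))))   [R6 at ε]
2. f(a, cons(h(cons(cons(a, a), cons(cons(a, a), cons(a, a)))), f(a, cons(0, 0))))  →  f(a, cons(a, f(a, cons(0, 0))))   [R1 at 2.1]
3. f(a, cons(a, f(a, cons(0, 0))))  →  f(a, cons(a, 0))   [R6 at 2.2]
4. f(a, cons(a, 0))  →  a   [R6 at ε]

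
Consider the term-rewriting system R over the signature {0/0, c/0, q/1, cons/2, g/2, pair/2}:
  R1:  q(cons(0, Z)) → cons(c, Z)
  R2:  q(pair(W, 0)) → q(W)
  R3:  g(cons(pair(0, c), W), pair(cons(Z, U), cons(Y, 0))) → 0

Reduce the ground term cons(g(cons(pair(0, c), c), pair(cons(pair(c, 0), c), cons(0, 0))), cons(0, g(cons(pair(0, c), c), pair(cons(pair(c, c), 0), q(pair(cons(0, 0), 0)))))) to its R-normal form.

cons(0, cons(0, 0))

1. cons(g(cons(pair(0, c), c), pair(cons(pair(c, 0), c), cons(0, 0))), cons(0, g(cons(pair(0, c), c), pair(cons(pair(c, c), 0), q(pair(cons(0, 0), 0))))))  →  cons(0, cons(0, g(cons(pair(0, c), c), pair(cons(pair(c, c), 0), q(pair(cons(0, 0), 0))))))   [R3 at 1]
2. cons(0, cons(0, g(cons(pair(0, c), c), pair(cons(pair(c, c), 0), q(pair(cons(0, 0), 0))))))  →  cons(0, cons(0, g(cons(pair(0, c), c), pair(cons(pair(c, c), 0), q(cons(0, 0))))))   [R2 at 2.2.2.2]
3. cons(0, cons(0, g(cons(pair(0, c), c), pair(cons(pair(c, c), 0), q(cons(0, 0))))))  →  cons(0, cons(0, g(cons(pair(0, c), c), pair(cons(pair(c, c), 0), cons(c, 0)))))   [R1 at 2.2.2.2]
4. cons(0, cons(0, g(cons(pair(0, c), c), pair(cons(pair(c, c), 0), cons(c, 0)))))  →  cons(0, cons(0, 0))   [R3 at 2.2]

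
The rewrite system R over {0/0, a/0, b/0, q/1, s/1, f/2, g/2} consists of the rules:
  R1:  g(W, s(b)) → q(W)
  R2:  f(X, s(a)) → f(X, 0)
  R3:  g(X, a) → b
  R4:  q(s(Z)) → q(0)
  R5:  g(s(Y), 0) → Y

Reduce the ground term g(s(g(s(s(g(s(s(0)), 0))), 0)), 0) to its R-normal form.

1. g(s(g(s(s(g(s(s(0)), 0))), 0)), 0)  →  g(s(s(g(s(s(0)), 0))), 0)   [R5 at ε]
2. g(s(s(g(s(s(0)), 0))), 0)  →  s(g(s(s(0)), 0))   [R5 at ε]
3. s(g(s(s(0)), 0))  →  s(s(0))   [R5 at 1]

s(s(0))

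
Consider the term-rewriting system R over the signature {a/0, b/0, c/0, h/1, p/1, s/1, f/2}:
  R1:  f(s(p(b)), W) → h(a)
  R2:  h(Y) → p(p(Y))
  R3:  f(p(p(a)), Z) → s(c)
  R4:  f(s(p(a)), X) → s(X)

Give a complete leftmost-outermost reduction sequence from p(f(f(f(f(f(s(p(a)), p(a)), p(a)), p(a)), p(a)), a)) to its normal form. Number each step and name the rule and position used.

p(s(a))

1. p(f(f(f(f(f(s(p(a)), p(a)), p(a)), p(a)), p(a)), a))  →  p(f(f(f(f(s(p(a)), p(a)), p(a)), p(a)), a))   [R4 at 1.1.1.1.1]
2. p(f(f(f(f(s(p(a)), p(a)), p(a)), p(a)), a))  →  p(f(f(f(s(p(a)), p(a)), p(a)), a))   [R4 at 1.1.1.1]
3. p(f(f(f(s(p(a)), p(a)), p(a)), a))  →  p(f(f(s(p(a)), p(a)), a))   [R4 at 1.1.1]
4. p(f(f(s(p(a)), p(a)), a))  →  p(f(s(p(a)), a))   [R4 at 1.1]
5. p(f(s(p(a)), a))  →  p(s(a))   [R4 at 1]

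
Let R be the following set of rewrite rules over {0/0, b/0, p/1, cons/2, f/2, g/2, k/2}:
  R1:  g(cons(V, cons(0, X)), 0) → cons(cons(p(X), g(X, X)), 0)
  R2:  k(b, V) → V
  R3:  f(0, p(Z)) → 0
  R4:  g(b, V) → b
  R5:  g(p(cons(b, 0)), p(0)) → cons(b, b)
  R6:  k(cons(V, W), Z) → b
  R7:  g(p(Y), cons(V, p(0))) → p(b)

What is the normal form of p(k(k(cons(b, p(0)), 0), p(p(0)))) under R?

1. p(k(k(cons(b, p(0)), 0), p(p(0))))  →  p(k(b, p(p(0))))   [R6 at 1.1]
2. p(k(b, p(p(0))))  →  p(p(p(0)))   [R2 at 1]

p(p(p(0)))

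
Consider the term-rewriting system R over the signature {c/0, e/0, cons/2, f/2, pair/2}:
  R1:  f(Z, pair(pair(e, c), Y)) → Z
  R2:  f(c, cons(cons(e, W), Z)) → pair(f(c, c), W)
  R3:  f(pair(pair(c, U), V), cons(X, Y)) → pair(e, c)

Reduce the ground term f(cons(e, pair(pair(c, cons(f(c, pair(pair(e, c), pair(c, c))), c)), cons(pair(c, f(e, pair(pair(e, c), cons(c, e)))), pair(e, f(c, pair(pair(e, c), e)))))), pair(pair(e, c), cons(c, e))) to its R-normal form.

1. f(cons(e, pair(pair(c, cons(f(c, pair(pair(e, c), pair(c, c))), c)), cons(pair(c, f(e, pair(pair(e, c), cons(c, e)))), pair(e, f(c, pair(pair(e, c), e)))))), pair(pair(e, c), cons(c, e)))  →  cons(e, pair(pair(c, cons(f(c, pair(pair(e, c), pair(c, c))), c)), cons(pair(c, f(e, pair(pair(e, c), cons(c, e)))), pair(e, f(c, pair(pair(e, c), e))))))   [R1 at ε]
2. cons(e, pair(pair(c, cons(f(c, pair(pair(e, c), pair(c, c))), c)), cons(pair(c, f(e, pair(pair(e, c), cons(c, e)))), pair(e, f(c, pair(pair(e, c), e))))))  →  cons(e, pair(pair(c, cons(c, c)), cons(pair(c, f(e, pair(pair(e, c), cons(c, e)))), pair(e, f(c, pair(pair(e, c), e))))))   [R1 at 2.1.2.1]
3. cons(e, pair(pair(c, cons(c, c)), cons(pair(c, f(e, pair(pair(e, c), cons(c, e)))), pair(e, f(c, pair(pair(e, c), e))))))  →  cons(e, pair(pair(c, cons(c, c)), cons(pair(c, e), pair(e, f(c, pair(pair(e, c), e))))))   [R1 at 2.2.1.2]
4. cons(e, pair(pair(c, cons(c, c)), cons(pair(c, e), pair(e, f(c, pair(pair(e, c), e))))))  →  cons(e, pair(pair(c, cons(c, c)), cons(pair(c, e), pair(e, c))))   [R1 at 2.2.2.2]

cons(e, pair(pair(c, cons(c, c)), cons(pair(c, e), pair(e, c))))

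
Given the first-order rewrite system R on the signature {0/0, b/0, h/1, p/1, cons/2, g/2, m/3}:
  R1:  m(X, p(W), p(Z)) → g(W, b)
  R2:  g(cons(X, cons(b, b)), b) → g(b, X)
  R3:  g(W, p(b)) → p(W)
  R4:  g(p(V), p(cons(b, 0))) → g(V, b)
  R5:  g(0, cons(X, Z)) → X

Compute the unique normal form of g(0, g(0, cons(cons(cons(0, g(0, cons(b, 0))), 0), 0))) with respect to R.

1. g(0, g(0, cons(cons(cons(0, g(0, cons(b, 0))), 0), 0)))  →  g(0, cons(cons(0, g(0, cons(b, 0))), 0))   [R5 at 2]
2. g(0, cons(cons(0, g(0, cons(b, 0))), 0))  →  cons(0, g(0, cons(b, 0)))   [R5 at ε]
3. cons(0, g(0, cons(b, 0)))  →  cons(0, b)   [R5 at 2]

cons(0, b)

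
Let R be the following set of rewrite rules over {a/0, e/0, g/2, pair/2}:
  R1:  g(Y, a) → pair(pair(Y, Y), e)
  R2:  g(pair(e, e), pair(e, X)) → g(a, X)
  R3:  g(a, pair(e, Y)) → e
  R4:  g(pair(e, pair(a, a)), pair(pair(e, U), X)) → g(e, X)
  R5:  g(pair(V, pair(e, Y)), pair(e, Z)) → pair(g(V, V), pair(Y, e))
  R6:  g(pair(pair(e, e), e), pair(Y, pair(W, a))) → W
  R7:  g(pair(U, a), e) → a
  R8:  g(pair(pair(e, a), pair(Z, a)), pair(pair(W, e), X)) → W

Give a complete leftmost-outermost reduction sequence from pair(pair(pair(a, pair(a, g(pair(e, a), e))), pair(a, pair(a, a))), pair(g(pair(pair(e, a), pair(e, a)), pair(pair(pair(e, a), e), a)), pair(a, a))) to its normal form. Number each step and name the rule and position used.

1. pair(pair(pair(a, pair(a, g(pair(e, a), e))), pair(a, pair(a, a))), pair(g(pair(pair(e, a), pair(e, a)), pair(pair(pair(e, a), e), a)), pair(a, a)))  →  pair(pair(pair(a, pair(a, a)), pair(a, pair(a, a))), pair(g(pair(pair(e, a), pair(e, a)), pair(pair(pair(e, a), e), a)), pair(a, a)))   [R7 at 1.1.2.2]
2. pair(pair(pair(a, pair(a, a)), pair(a, pair(a, a))), pair(g(pair(pair(e, a), pair(e, a)), pair(pair(pair(e, a), e), a)), pair(a, a)))  →  pair(pair(pair(a, pair(a, a)), pair(a, pair(a, a))), pair(pair(e, a), pair(a, a)))   [R8 at 2.1]

pair(pair(pair(a, pair(a, a)), pair(a, pair(a, a))), pair(pair(e, a), pair(a, a)))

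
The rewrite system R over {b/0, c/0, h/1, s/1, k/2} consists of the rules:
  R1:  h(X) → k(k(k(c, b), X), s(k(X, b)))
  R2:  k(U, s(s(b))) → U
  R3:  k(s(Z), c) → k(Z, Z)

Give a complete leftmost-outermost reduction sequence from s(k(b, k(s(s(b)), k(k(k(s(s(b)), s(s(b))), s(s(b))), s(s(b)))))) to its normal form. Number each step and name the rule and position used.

s(b)

1. s(k(b, k(s(s(b)), k(k(k(s(s(b)), s(s(b))), s(s(b))), s(s(b))))))  →  s(k(b, k(s(s(b)), k(k(s(s(b)), s(s(b))), s(s(b))))))   [R2 at 1.2.2]
2. s(k(b, k(s(s(b)), k(k(s(s(b)), s(s(b))), s(s(b))))))  →  s(k(b, k(s(s(b)), k(s(s(b)), s(s(b))))))   [R2 at 1.2.2]
3. s(k(b, k(s(s(b)), k(s(s(b)), s(s(b))))))  →  s(k(b, k(s(s(b)), s(s(b)))))   [R2 at 1.2.2]
4. s(k(b, k(s(s(b)), s(s(b)))))  →  s(k(b, s(s(b))))   [R2 at 1.2]
5. s(k(b, s(s(b))))  →  s(b)   [R2 at 1]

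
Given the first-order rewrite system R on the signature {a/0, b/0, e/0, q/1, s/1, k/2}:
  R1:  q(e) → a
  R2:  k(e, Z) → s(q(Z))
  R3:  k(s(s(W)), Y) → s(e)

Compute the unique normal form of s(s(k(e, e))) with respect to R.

s(s(s(a)))

1. s(s(k(e, e)))  →  s(s(s(q(e))))   [R2 at 1.1]
2. s(s(s(q(e))))  →  s(s(s(a)))   [R1 at 1.1.1]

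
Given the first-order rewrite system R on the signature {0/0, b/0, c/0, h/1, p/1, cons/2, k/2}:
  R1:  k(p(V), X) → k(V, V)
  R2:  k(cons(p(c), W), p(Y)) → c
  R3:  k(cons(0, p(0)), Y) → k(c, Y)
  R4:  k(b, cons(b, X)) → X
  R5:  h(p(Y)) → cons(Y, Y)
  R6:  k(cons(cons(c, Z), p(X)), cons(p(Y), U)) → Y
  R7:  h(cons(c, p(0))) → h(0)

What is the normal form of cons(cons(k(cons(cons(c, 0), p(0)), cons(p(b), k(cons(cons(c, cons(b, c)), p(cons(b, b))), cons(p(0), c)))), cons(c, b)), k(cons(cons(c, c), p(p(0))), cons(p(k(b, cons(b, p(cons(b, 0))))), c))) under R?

1. cons(cons(k(cons(cons(c, 0), p(0)), cons(p(b), k(cons(cons(c, cons(b, c)), p(cons(b, b))), cons(p(0), c)))), cons(c, b)), k(cons(cons(c, c), p(p(0))), cons(p(k(b, cons(b, p(cons(b, 0))))), c)))  →  cons(cons(b, cons(c, b)), k(cons(cons(c, c), p(p(0))), cons(p(k(b, cons(b, p(cons(b, 0))))), c)))   [R6 at 1.1]
2. cons(cons(b, cons(c, b)), k(cons(cons(c, c), p(p(0))), cons(p(k(b, cons(b, p(cons(b, 0))))), c)))  →  cons(cons(b, cons(c, b)), k(b, cons(b, p(cons(b, 0)))))   [R6 at 2]
3. cons(cons(b, cons(c, b)), k(b, cons(b, p(cons(b, 0)))))  →  cons(cons(b, cons(c, b)), p(cons(b, 0)))   [R4 at 2]

cons(cons(b, cons(c, b)), p(cons(b, 0)))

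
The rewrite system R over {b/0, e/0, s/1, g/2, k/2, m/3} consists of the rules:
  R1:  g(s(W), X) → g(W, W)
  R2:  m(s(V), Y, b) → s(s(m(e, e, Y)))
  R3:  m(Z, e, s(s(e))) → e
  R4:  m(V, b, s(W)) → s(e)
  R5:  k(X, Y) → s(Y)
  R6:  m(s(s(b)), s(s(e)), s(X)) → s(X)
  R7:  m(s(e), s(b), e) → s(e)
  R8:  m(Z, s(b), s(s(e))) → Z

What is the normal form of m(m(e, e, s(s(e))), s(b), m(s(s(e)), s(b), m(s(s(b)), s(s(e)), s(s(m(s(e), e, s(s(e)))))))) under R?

1. m(m(e, e, s(s(e))), s(b), m(s(s(e)), s(b), m(s(s(b)), s(s(e)), s(s(m(s(e), e, s(s(e))))))))  →  m(e, s(b), m(s(s(e)), s(b), m(s(s(b)), s(s(e)), s(s(m(s(e), e, s(s(e))))))))   [R3 at 1]
2. m(e, s(b), m(s(s(e)), s(b), m(s(s(b)), s(s(e)), s(s(m(s(e), e, s(s(e))))))))  →  m(e, s(b), m(s(s(e)), s(b), s(s(m(s(e), e, s(s(e)))))))   [R6 at 3.3]
3. m(e, s(b), m(s(s(e)), s(b), s(s(m(s(e), e, s(s(e)))))))  →  m(e, s(b), m(s(s(e)), s(b), s(s(e))))   [R3 at 3.3.1.1]
4. m(e, s(b), m(s(s(e)), s(b), s(s(e))))  →  m(e, s(b), s(s(e)))   [R8 at 3]
5. m(e, s(b), s(s(e)))  →  e   [R8 at ε]

e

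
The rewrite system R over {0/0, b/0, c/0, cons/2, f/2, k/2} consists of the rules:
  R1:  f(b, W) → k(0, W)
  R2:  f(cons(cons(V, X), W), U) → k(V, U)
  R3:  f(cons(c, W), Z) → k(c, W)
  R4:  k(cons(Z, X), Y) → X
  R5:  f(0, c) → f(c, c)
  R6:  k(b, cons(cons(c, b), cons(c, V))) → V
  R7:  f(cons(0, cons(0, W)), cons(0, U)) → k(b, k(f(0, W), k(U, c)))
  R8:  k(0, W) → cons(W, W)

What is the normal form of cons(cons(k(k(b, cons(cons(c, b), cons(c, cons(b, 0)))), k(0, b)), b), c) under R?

1. cons(cons(k(k(b, cons(cons(c, b), cons(c, cons(b, 0)))), k(0, b)), b), c)  →  cons(cons(k(cons(b, 0), k(0, b)), b), c)   [R6 at 1.1.1]
2. cons(cons(k(cons(b, 0), k(0, b)), b), c)  →  cons(cons(0, b), c)   [R4 at 1.1]

cons(cons(0, b), c)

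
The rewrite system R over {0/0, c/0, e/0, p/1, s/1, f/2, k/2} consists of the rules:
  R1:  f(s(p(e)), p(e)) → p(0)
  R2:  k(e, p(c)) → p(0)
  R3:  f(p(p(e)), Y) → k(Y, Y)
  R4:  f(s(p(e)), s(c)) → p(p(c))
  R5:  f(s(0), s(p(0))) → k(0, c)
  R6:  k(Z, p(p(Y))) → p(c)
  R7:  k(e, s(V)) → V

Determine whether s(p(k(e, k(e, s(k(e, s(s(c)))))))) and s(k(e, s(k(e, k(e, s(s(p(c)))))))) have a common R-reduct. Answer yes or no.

yes — NF(t₁) = s(p(c)), NF(t₂) = s(p(c))

Reduce t₁ = s(p(k(e, k(e, s(k(e, s(s(c)))))))):
1. s(p(k(e, k(e, s(k(e, s(s(c))))))))  →  s(p(k(e, k(e, s(s(c))))))   [R7 at 1.1.2]
2. s(p(k(e, k(e, s(s(c))))))  →  s(p(k(e, s(c))))   [R7 at 1.1.2]
3. s(p(k(e, s(c))))  →  s(p(c))   [R7 at 1.1]

Reduce t₂ = s(k(e, s(k(e, k(e, s(s(p(c)))))))):
1. s(k(e, s(k(e, k(e, s(s(p(c))))))))  →  s(k(e, k(e, s(s(p(c))))))   [R7 at 1]
2. s(k(e, k(e, s(s(p(c))))))  →  s(k(e, s(p(c))))   [R7 at 1.2]
3. s(k(e, s(p(c))))  →  s(p(c))   [R7 at 1]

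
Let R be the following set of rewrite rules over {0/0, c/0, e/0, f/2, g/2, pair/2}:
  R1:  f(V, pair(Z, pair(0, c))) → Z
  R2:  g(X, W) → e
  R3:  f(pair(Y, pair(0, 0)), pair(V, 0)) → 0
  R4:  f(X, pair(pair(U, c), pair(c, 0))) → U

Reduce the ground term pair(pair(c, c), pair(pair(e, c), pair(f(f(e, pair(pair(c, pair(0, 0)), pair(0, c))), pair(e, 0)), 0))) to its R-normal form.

pair(pair(c, c), pair(pair(e, c), pair(0, 0)))

1. pair(pair(c, c), pair(pair(e, c), pair(f(f(e, pair(pair(c, pair(0, 0)), pair(0, c))), pair(e, 0)), 0)))  →  pair(pair(c, c), pair(pair(e, c), pair(f(pair(c, pair(0, 0)), pair(e, 0)), 0)))   [R1 at 2.2.1.1]
2. pair(pair(c, c), pair(pair(e, c), pair(f(pair(c, pair(0, 0)), pair(e, 0)), 0)))  →  pair(pair(c, c), pair(pair(e, c), pair(0, 0)))   [R3 at 2.2.1]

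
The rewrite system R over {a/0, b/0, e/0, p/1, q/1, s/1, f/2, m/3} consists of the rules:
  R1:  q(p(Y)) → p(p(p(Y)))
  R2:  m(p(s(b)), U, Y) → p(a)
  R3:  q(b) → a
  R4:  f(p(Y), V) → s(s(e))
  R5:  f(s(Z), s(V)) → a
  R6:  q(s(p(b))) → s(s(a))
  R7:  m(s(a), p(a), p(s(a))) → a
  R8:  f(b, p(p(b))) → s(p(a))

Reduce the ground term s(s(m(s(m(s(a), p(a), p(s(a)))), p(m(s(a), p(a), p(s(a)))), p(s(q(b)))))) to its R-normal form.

s(s(a))

1. s(s(m(s(m(s(a), p(a), p(s(a)))), p(m(s(a), p(a), p(s(a)))), p(s(q(b))))))  →  s(s(m(s(a), p(m(s(a), p(a), p(s(a)))), p(s(q(b))))))   [R7 at 1.1.1.1]
2. s(s(m(s(a), p(m(s(a), p(a), p(s(a)))), p(s(q(b))))))  →  s(s(m(s(a), p(a), p(s(q(b))))))   [R7 at 1.1.2.1]
3. s(s(m(s(a), p(a), p(s(q(b))))))  →  s(s(m(s(a), p(a), p(s(a)))))   [R3 at 1.1.3.1.1]
4. s(s(m(s(a), p(a), p(s(a)))))  →  s(s(a))   [R7 at 1.1]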